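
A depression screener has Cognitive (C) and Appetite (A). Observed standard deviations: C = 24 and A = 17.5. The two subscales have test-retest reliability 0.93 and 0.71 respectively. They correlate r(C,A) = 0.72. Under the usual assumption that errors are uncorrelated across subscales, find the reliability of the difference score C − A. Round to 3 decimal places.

Var(C−A) = 24² + 17.5² − 2·24·17.5·0.72 = 882.25 − 604.8 = 277.45.
Because errors are independent across components, Cov(Tᵢ,Tⱼ) = Cov(Xᵢ,Xⱼ); the off-diagonal part of the true-score variance is the same as above.
True-score variance = [24²·0.93 + 17.5²·0.71] − 604.8 = 753.118 − 604.8 = 148.318.
Reliability = 148.318 / 277.45 = 0.535.

0.535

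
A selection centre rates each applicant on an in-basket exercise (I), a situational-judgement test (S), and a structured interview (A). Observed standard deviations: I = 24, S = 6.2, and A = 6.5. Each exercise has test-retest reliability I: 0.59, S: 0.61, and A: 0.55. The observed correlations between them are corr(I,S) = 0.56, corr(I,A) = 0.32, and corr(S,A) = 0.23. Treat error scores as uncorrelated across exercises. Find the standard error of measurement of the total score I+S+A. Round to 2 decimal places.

Var(total) = 656.69 + 285.034 = 941.724.
True-score variance = 386.526 + 285.034 = 671.56, so reliability = 0.7131.
Error variance = 941.724 − 671.56 = 270.164; SEM = √270.164 = 16.44.

16.44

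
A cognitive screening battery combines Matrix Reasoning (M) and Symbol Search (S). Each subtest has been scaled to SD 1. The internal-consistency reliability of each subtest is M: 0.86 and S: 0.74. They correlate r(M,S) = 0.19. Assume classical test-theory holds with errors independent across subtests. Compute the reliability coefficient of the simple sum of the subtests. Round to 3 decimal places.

0.832

Var(M+S) = 2 + 2·[0.19] = 2 + 0.38 = 2.38.
Under uncorrelated errors the observed covariances equal the true-score covariances, so only the own-variance terms attenuate.
True-score variance = [0.86 + 0.74] + 0.38 = 1.6 + 0.38 = 1.98.
Reliability = 1.98 / 2.38 = 0.832.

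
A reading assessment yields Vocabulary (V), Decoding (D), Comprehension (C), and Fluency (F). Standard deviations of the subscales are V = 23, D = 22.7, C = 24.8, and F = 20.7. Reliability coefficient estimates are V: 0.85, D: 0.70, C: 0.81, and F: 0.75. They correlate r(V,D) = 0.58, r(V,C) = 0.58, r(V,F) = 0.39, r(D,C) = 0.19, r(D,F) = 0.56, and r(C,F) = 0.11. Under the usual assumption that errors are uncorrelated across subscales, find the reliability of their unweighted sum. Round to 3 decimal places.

0.900

Var(V+D+C+F) = 23² + 22.7² + 24.8² + 20.7² + 2·[23·22.7·0.58 + 23·24.8·0.58 + 23·20.7·0.39 + 22.7·24.8·0.19 + 22.7·20.7·0.56 + 24.8·20.7·0.11] = 2087.82 + 2491.8 = 4579.62.
Because errors are independent across components, Cov(Tᵢ,Tⱼ) = Cov(Xᵢ,Xⱼ); the off-diagonal part of the true-score variance is the same as above.
True-score variance = [23²·0.85 + 22.7²·0.70 + 24.8²·0.81 + 20.7²·0.75] + 2491.8 = 1629.9 + 2491.8 = 4121.7.
Reliability = 4121.7 / 4579.62 = 0.900.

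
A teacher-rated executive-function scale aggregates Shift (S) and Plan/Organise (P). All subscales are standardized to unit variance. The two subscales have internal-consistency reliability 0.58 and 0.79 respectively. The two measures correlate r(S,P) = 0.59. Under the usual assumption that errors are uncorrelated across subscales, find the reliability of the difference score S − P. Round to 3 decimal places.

Var(S−P) = 1 + 1 − 2·0.59 = 2 − 1.18 = 0.82.
With uncorrelated errors the cross-covariances are all true-score covariance, so they carry over unchanged; only the diagonal terms shrink to ρᵢσᵢ².
True-score variance = [0.58 + 0.79] − 1.18 = 1.37 − 1.18 = 0.19.
Reliability = 0.19 / 0.82 = 0.232.

0.232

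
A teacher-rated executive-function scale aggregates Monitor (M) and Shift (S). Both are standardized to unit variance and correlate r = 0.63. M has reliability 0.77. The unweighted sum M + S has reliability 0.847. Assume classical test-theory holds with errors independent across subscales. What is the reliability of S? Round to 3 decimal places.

Var(M+S) = 2 + 2·0.63 = 3.260.
True-score variance = ρ_M + ρ_S + 2·0.63, so 0.847 = (0.77 + ρ_S + 1.26) / 3.260.
ρ_S = 0.847·3.260 − 0.77 − 1.26 = 0.731.

0.731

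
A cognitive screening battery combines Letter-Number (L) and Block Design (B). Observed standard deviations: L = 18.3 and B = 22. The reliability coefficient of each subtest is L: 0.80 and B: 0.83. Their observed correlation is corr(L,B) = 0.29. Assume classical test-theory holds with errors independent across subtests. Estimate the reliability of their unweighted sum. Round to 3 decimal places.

0.858

Var(L+B) = 18.3² + 22² + 2·[18.3·22·0.29] = 818.89 + 233.508 = 1052.4.
With uncorrelated errors the cross-covariances are all true-score covariance, so they carry over unchanged; only the diagonal terms shrink to ρᵢσᵢ².
True-score variance = [18.3²·0.80 + 22²·0.83] + 233.508 = 669.632 + 233.508 = 903.14.
Reliability = 903.14 / 1052.4 = 0.858.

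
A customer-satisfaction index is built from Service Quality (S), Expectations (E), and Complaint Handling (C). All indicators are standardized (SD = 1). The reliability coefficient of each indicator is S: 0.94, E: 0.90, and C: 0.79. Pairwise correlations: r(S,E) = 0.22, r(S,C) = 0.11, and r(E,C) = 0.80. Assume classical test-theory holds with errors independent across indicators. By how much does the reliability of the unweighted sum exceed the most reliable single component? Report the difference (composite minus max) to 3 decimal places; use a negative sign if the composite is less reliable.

-0.010

Var(sum) = 3 + 2.26 = 5.26; true-score variance = 2.63 + 2.26 = 4.89; composite reliability = 0.9297.
Max component reliability = 0.9400.
Difference = 0.9297 − 0.9400 = -0.010.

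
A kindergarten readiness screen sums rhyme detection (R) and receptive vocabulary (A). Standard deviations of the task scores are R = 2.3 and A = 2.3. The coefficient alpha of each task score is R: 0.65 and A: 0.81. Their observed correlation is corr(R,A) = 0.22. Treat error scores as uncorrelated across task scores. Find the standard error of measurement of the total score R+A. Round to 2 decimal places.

1.69

Var(total) = 10.58 + 2.3276 = 12.9076.
True-score variance = 7.7234 + 2.3276 = 10.051, so reliability = 0.7787.
Error variance = 12.9076 − 10.051 = 2.8566; SEM = √2.8566 = 1.69.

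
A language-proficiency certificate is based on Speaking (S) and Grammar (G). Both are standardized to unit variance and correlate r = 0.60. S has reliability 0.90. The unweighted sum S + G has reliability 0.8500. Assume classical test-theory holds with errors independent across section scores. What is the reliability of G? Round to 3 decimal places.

Var(S+G) = 2 + 2·0.60 = 3.200.
True-score variance = ρ_S + ρ_G + 2·0.60, so 0.8500 = (0.90 + ρ_G + 1.20) / 3.200.
ρ_G = 0.8500·3.200 − 0.90 − 1.20 = 0.620.

0.620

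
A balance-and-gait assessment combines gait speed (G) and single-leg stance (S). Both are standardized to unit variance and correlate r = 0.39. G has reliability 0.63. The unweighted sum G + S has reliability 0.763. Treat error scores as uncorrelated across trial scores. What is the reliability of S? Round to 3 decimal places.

Var(G+S) = 2 + 2·0.39 = 2.780.
True-score variance = ρ_G + ρ_S + 2·0.39, so 0.763 = (0.63 + ρ_S + 0.78) / 2.780.
ρ_S = 0.763·2.780 − 0.63 − 0.78 = 0.711.

0.711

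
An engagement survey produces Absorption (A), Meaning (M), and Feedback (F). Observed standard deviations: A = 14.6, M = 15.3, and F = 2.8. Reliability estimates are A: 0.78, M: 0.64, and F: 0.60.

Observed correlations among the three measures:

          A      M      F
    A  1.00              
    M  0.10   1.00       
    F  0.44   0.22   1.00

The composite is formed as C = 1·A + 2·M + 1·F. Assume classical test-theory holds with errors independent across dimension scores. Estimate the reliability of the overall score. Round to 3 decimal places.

Var(C) = 14.6² + 2²·15.3² + 2.8² + 2·[2·14.6·15.3·0.10 + 14.6·2.8·0.44 + 2·15.3·2.8·0.22] = 1157.36 + 163.026 = 1320.39.
With uncorrelated errors the cross-covariances are all true-score covariance, so they carry over unchanged; only the diagonal terms shrink to ρᵢσᵢ².
True-score variance = [14.6²·0.78 + 2²·15.3²·0.64 + 2.8²·0.60] + 163.026 = 770.239 + 163.026 = 933.265.
Reliability = 933.265 / 1320.39 = 0.707.

0.707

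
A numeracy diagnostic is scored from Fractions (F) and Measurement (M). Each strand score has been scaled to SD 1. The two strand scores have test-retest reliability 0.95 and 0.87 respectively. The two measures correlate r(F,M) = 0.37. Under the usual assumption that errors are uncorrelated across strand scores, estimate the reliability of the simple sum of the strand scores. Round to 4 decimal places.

0.9343

Var(F+M) = 2 + 2·[0.37] = 2 + 0.74 = 2.74.
With uncorrelated errors the cross-covariances are all true-score covariance, so they carry over unchanged; only the diagonal terms shrink to ρᵢσᵢ².
True-score variance = [0.95 + 0.87] + 0.74 = 1.82 + 0.74 = 2.56.
Reliability = 2.56 / 2.74 = 0.9343.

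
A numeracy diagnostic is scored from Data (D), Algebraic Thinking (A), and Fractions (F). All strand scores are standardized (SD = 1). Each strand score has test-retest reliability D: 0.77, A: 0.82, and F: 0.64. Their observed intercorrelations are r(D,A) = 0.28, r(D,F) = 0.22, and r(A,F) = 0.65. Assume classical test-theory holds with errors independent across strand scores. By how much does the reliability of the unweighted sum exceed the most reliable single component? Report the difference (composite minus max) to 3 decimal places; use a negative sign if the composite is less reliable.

0.035

Var(sum) = 3 + 2.3 = 5.3; true-score variance = 2.23 + 2.3 = 4.53; composite reliability = 0.8547.
Max component reliability = 0.8200.
Difference = 0.8547 − 0.8200 = 0.035.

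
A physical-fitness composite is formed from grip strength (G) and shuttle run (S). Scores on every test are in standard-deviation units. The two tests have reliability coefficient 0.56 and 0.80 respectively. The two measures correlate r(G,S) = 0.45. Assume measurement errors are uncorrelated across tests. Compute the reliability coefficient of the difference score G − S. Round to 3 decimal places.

Var(G−S) = 1 + 1 − 2·0.45 = 2 − 0.9 = 1.1.
With uncorrelated errors the cross-covariances are all true-score covariance, so they carry over unchanged; only the diagonal terms shrink to ρᵢσᵢ².
True-score variance = [0.56 + 0.80] − 0.9 = 1.36 − 0.9 = 0.46.
Reliability = 0.46 / 1.1 = 0.418.

0.418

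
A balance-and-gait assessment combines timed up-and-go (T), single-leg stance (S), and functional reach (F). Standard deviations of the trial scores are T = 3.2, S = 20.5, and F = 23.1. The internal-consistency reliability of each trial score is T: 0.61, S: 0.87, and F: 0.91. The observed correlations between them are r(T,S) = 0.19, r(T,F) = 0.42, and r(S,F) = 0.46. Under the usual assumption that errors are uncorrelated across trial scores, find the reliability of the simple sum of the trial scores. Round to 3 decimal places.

0.928

Var(T+S+F) = 3.2² + 20.5² + 23.1² + 2·[3.2·20.5·0.19 + 3.2·23.1·0.42 + 20.5·23.1·0.46] = 964.1 + 522.687 = 1486.79.
Under uncorrelated errors the observed covariances equal the true-score covariances, so only the own-variance terms attenuate.
True-score variance = [3.2²·0.61 + 20.5²·0.87 + 23.1²·0.91] + 522.687 = 857.449 + 522.687 = 1380.14.
Reliability = 1380.14 / 1486.79 = 0.928.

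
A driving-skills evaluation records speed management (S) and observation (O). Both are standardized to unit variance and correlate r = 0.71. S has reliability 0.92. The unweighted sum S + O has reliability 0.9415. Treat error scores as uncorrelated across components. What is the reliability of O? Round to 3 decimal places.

0.880

Var(S+O) = 2 + 2·0.71 = 3.420.
True-score variance = ρ_S + ρ_O + 2·0.71, so 0.9415 = (0.92 + ρ_O + 1.42) / 3.420.
ρ_O = 0.9415·3.420 − 0.92 − 1.42 = 0.880.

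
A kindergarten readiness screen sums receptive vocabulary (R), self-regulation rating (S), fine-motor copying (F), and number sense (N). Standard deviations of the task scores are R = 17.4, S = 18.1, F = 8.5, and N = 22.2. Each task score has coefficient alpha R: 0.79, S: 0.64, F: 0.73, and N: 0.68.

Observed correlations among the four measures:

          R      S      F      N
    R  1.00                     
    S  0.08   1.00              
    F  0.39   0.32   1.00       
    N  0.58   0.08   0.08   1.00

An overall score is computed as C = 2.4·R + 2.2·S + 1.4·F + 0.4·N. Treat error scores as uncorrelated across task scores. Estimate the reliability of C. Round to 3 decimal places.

Var(C) = 2.4²·17.4² + 2.2²·18.1² + 1.4²·8.5² + 0.4²·22.2² + 2·[5.28·17.4·18.1·0.08 + 3.36·17.4·8.5·0.39 + 0.96·17.4·22.2·0.58 + 3.08·18.1·8.5·0.32 + 0.88·18.1·22.2·0.08 + 0.56·8.5·22.2·0.08] = 3549.99 + 1460.59 = 5010.59.
Because errors are independent across components, Cov(Tᵢ,Tⱼ) = Cov(Xᵢ,Xⱼ); the off-diagonal part of the true-score variance is the same as above.
True-score variance = [2.4²·17.4²·0.79 + 2.2²·18.1²·0.64 + 1.4²·8.5²·0.73 + 0.4²·22.2²·0.68] + 1460.59 = 2549.48 + 1460.59 = 4010.07.
Reliability = 4010.07 / 5010.59 = 0.800.

0.800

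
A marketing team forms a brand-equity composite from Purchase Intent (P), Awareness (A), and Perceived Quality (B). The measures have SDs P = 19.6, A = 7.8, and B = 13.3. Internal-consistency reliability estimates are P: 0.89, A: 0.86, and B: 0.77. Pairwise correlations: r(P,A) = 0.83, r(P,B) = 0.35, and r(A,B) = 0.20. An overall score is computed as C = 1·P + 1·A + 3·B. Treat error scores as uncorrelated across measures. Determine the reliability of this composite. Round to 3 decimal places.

Var(C) = 19.6² + 7.8² + 3²·13.3² + 2·[19.6·7.8·0.83 + 3·19.6·13.3·0.35 + 3·7.8·13.3·0.20] = 2037.01 + 925.697 = 2962.71.
With uncorrelated errors the cross-covariances are all true-score covariance, so they carry over unchanged; only the diagonal terms shrink to ρᵢσᵢ².
True-score variance = [19.6²·0.89 + 7.8²·0.86 + 3²·13.3²·0.77] + 925.697 = 1620.07 + 925.697 = 2545.77.
Reliability = 2545.77 / 2962.71 = 0.859.

0.859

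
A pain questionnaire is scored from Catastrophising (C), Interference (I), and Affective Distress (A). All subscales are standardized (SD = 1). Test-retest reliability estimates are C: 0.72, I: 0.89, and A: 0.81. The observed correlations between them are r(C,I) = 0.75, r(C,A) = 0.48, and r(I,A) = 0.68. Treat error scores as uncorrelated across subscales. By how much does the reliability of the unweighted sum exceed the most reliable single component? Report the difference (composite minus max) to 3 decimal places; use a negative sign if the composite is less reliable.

0.025

Var(sum) = 3 + 3.82 = 6.82; true-score variance = 2.42 + 3.82 = 6.24; composite reliability = 0.9150.
Max component reliability = 0.8900.
Difference = 0.9150 − 0.8900 = 0.025.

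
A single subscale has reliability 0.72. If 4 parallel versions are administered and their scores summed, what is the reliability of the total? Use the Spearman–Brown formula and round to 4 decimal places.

ρ_k = kρ / (1 + (k−1)ρ) = 4·0.72 / (1 + 3·0.72) = 2.880 / 3.160 = 0.9114.

0.9114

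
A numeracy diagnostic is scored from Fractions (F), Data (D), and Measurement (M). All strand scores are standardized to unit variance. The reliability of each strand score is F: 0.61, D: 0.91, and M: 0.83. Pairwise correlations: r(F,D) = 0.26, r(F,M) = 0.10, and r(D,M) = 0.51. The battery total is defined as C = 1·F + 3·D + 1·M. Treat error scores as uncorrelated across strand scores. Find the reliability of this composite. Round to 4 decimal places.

0.9134

Var(C) = 1 + 3² + 1 + 2·[3·0.26 + 0.10 + 3·0.51] = 11 + 4.82 = 15.82.
Under uncorrelated errors the observed covariances equal the true-score covariances, so only the own-variance terms attenuate.
True-score variance = [0.61 + 3²·0.91 + 0.83] + 4.82 = 9.63 + 4.82 = 14.45.
Reliability = 14.45 / 15.82 = 0.9134.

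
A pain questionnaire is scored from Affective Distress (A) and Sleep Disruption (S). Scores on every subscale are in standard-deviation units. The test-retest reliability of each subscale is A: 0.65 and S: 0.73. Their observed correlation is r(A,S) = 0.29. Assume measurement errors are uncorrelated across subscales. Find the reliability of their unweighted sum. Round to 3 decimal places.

0.760

Var(A+S) = 2 + 2·[0.29] = 2 + 0.58 = 2.58.
With uncorrelated errors the cross-covariances are all true-score covariance, so they carry over unchanged; only the diagonal terms shrink to ρᵢσᵢ².
True-score variance = [0.65 + 0.73] + 0.58 = 1.38 + 0.58 = 1.96.
Reliability = 1.96 / 2.58 = 0.760.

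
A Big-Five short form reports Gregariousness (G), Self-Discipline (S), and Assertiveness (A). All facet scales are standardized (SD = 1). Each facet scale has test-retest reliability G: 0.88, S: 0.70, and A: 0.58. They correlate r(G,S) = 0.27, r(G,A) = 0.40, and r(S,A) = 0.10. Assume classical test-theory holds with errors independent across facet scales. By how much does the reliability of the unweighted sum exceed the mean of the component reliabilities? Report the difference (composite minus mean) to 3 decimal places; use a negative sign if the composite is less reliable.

0.095

Var(sum) = 3 + 1.54 = 4.54; true-score variance = 2.16 + 1.54 = 3.7; composite reliability = 0.8150.
Mean component reliability = 0.7200.
Difference = 0.8150 − 0.7200 = 0.095.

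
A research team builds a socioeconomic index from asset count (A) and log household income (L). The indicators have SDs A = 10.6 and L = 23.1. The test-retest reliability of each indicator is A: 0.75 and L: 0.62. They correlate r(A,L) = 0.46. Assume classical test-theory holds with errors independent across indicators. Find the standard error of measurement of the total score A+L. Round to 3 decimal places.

Var(total) = 645.97 + 225.271 = 871.241.
True-score variance = 415.108 + 225.271 = 640.379, so reliability = 0.7350.
Error variance = 871.241 − 640.379 = 230.862; SEM = √230.862 = 15.194.

15.194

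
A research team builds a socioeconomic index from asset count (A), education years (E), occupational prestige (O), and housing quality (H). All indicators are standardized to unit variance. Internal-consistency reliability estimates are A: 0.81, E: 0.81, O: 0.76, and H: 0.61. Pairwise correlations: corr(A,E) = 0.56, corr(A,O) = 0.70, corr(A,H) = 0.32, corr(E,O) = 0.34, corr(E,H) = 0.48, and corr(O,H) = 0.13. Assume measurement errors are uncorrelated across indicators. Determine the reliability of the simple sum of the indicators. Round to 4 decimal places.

Var(A+E+O+H) = 4 + 2·[0.56 + 0.70 + 0.32 + 0.34 + 0.48 + 0.13] = 4 + 5.06 = 9.06.
Under uncorrelated errors the observed covariances equal the true-score covariances, so only the own-variance terms attenuate.
True-score variance = [0.81 + 0.81 + 0.76 + 0.61] + 5.06 = 2.99 + 5.06 = 8.05.
Reliability = 8.05 / 9.06 = 0.8885.

0.8885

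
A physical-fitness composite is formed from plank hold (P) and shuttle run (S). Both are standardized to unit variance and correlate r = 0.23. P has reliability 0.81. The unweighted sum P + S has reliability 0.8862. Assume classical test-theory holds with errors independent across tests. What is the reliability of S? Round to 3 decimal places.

Var(P+S) = 2 + 2·0.23 = 2.460.
True-score variance = ρ_P + ρ_S + 2·0.23, so 0.8862 = (0.81 + ρ_S + 0.46) / 2.460.
ρ_S = 0.8862·2.460 − 0.81 − 0.46 = 0.910.

0.910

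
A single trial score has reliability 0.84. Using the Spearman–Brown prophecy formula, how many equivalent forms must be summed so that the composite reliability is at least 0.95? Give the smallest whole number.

4

k ≥ ρ*(1−ρ₁)/(ρ₁(1−ρ*)) = 0.95·0.16 / (0.84·0.05) = 3.619.
Smallest integer k = 4.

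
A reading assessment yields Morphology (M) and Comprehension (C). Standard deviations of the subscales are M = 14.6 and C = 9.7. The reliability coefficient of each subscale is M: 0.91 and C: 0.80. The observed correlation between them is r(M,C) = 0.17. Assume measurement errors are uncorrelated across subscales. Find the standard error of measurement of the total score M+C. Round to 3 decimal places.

6.165

Var(total) = 307.25 + 48.1508 = 355.401.
True-score variance = 269.248 + 48.1508 = 317.398, so reliability = 0.8931.
Error variance = 355.401 − 317.398 = 38.0024; SEM = √38.0024 = 6.165.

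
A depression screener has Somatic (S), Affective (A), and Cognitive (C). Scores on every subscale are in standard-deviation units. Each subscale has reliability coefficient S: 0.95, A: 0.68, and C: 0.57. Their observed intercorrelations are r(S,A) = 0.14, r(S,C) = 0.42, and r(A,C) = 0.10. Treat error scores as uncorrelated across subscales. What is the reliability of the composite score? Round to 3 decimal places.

0.815

Var(S+A+C) = 3 + 2·[0.14 + 0.42 + 0.10] = 3 + 1.32 = 4.32.
Under uncorrelated errors the observed covariances equal the true-score covariances, so only the own-variance terms attenuate.
True-score variance = [0.95 + 0.68 + 0.57] + 1.32 = 2.2 + 1.32 = 3.52.
Reliability = 3.52 / 4.32 = 0.815.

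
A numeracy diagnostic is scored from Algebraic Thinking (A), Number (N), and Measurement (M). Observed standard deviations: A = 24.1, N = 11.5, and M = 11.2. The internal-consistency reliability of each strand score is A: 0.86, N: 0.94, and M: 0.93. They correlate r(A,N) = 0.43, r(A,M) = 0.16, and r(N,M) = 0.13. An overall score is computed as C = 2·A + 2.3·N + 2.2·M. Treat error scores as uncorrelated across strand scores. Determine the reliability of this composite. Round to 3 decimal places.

0.922

Var(C) = 2²·24.1² + 2.3²·11.5² + 2.2²·11.2² + 2·[4.6·24.1·11.5·0.43 + 4.4·24.1·11.2·0.16 + 5.06·11.5·11.2·0.13] = 3629.97 + 1645.9 = 5275.87.
With uncorrelated errors the cross-covariances are all true-score covariance, so they carry over unchanged; only the diagonal terms shrink to ρᵢσᵢ².
True-score variance = [2²·24.1²·0.86 + 2.3²·11.5²·0.94 + 2.2²·11.2²·0.93] + 1645.9 = 3220.24 + 1645.9 = 4866.15.
Reliability = 4866.15 / 5275.87 = 0.922.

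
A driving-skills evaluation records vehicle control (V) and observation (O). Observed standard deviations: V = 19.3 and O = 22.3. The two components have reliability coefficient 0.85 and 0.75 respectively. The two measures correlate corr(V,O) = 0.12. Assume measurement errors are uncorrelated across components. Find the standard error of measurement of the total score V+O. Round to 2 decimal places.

13.42

Var(total) = 869.78 + 103.294 = 973.074.
True-score variance = 689.584 + 103.294 = 792.878, so reliability = 0.8148.
Error variance = 973.074 − 792.878 = 180.196; SEM = √180.196 = 13.42.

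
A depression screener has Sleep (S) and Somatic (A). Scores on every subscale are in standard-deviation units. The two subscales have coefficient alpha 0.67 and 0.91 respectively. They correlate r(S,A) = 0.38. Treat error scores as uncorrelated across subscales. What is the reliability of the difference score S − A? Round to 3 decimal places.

0.661

Var(S−A) = 1 + 1 − 2·0.38 = 2 − 0.76 = 1.24.
Because errors are independent across components, Cov(Tᵢ,Tⱼ) = Cov(Xᵢ,Xⱼ); the off-diagonal part of the true-score variance is the same as above.
True-score variance = [0.67 + 0.91] − 0.76 = 1.58 − 0.76 = 0.82.
Reliability = 0.82 / 1.24 = 0.661.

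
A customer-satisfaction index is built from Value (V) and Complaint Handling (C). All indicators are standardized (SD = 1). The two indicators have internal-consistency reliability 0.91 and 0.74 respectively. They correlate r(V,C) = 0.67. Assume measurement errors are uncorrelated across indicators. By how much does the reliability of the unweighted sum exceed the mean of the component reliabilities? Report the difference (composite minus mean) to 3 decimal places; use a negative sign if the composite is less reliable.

Var(sum) = 2 + 1.34 = 3.34; true-score variance = 1.65 + 1.34 = 2.99; composite reliability = 0.8952.
Mean component reliability = 0.8250.
Difference = 0.8952 − 0.8250 = 0.070.

0.070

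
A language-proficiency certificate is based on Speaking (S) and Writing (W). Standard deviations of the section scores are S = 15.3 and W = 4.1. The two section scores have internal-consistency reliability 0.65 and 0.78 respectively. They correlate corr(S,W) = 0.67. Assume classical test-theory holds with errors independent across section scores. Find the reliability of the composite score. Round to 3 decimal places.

Var(S+W) = 15.3² + 4.1² + 2·[15.3·4.1·0.67] = 250.9 + 84.0582 = 334.958.
With uncorrelated errors the cross-covariances are all true-score covariance, so they carry over unchanged; only the diagonal terms shrink to ρᵢσᵢ².
True-score variance = [15.3²·0.65 + 4.1²·0.78] + 84.0582 = 165.27 + 84.0582 = 249.329.
Reliability = 249.329 / 334.958 = 0.744.

0.744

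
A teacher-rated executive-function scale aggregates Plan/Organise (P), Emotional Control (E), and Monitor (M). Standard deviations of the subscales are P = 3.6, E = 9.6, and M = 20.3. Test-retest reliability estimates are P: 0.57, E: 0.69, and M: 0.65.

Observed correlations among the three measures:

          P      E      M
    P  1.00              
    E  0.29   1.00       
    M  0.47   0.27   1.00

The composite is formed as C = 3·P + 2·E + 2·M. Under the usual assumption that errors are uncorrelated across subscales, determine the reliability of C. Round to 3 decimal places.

0.760

Var(C) = 3²·3.6² + 2²·9.6² + 2²·20.3² + 2·[6·3.6·9.6·0.29 + 6·3.6·20.3·0.47 + 4·9.6·20.3·0.27] = 2133.64 + 953.381 = 3087.02.
With uncorrelated errors the cross-covariances are all true-score covariance, so they carry over unchanged; only the diagonal terms shrink to ρᵢσᵢ².
True-score variance = [3²·3.6²·0.57 + 2²·9.6²·0.69 + 2²·20.3²·0.65] + 953.381 = 1392.28 + 953.381 = 2345.66.
Reliability = 2345.66 / 3087.02 = 0.760.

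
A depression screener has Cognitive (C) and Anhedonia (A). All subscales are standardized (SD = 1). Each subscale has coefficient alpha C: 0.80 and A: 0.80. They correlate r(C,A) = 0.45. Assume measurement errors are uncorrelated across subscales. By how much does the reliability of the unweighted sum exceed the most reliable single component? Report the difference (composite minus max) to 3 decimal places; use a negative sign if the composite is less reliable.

Var(sum) = 2 + 0.9 = 2.9; true-score variance = 1.6 + 0.9 = 2.5; composite reliability = 0.8621.
Max component reliability = 0.8000.
Difference = 0.8621 − 0.8000 = 0.062.

0.062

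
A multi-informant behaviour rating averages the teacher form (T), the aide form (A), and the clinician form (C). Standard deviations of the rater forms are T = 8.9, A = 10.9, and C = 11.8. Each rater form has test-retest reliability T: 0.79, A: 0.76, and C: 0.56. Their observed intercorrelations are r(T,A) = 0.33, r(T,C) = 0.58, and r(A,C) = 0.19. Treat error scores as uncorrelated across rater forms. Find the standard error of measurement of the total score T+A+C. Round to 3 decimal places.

10.316

Var(total) = 337.26 + 234.725 = 571.985.
True-score variance = 230.846 + 234.725 = 465.571, so reliability = 0.8140.
Error variance = 571.985 − 465.571 = 106.414; SEM = √106.414 = 10.316.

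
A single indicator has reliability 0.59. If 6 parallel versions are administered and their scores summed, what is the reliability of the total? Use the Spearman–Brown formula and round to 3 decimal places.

ρ_k = kρ / (1 + (k−1)ρ) = 6·0.59 / (1 + 5·0.59) = 3.540 / 3.950 = 0.896.

0.896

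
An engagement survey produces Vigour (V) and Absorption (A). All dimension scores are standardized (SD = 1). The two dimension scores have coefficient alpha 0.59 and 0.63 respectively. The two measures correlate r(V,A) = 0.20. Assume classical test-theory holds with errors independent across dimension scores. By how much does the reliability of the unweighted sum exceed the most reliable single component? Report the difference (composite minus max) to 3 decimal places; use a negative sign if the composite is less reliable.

0.045

Var(sum) = 2 + 0.4 = 2.4; true-score variance = 1.22 + 0.4 = 1.62; composite reliability = 0.6750.
Max component reliability = 0.6300.
Difference = 0.6750 − 0.6300 = 0.045.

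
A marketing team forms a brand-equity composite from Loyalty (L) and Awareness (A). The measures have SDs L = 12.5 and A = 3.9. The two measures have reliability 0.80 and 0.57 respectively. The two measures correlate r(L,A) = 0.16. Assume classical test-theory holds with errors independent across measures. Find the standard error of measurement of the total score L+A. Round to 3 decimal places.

6.147

Var(total) = 171.46 + 15.6 = 187.06.
True-score variance = 133.67 + 15.6 = 149.27, so reliability = 0.7980.
Error variance = 187.06 − 149.27 = 37.7903; SEM = √37.7903 = 6.147.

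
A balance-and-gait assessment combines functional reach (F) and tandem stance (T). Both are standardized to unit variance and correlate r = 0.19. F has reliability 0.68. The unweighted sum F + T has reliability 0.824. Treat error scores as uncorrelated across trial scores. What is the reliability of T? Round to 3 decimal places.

0.901

Var(F+T) = 2 + 2·0.19 = 2.380.
True-score variance = ρ_F + ρ_T + 2·0.19, so 0.824 = (0.68 + ρ_T + 0.38) / 2.380.
ρ_T = 0.824·2.380 − 0.68 − 0.38 = 0.901.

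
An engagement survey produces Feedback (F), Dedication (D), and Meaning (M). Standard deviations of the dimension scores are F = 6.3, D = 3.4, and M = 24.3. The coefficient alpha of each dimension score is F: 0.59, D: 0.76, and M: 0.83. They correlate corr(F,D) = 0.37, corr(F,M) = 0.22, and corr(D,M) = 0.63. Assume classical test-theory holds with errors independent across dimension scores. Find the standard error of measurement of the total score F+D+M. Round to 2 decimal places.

10.93

Var(total) = 641.74 + 187.312 = 829.052.
True-score variance = 522.309 + 187.312 = 709.621, so reliability = 0.8559.
Error variance = 829.052 − 709.621 = 119.431; SEM = √119.431 = 10.93.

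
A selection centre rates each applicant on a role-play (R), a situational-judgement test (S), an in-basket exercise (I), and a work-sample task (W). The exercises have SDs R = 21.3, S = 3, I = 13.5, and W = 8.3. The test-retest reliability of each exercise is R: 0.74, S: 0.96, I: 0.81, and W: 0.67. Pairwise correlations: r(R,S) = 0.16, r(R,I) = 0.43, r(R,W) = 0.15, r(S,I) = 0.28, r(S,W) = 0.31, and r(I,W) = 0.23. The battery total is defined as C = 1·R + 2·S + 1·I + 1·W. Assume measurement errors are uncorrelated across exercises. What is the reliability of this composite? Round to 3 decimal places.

0.854

Var(C) = 21.3² + 2²·3² + 13.5² + 8.3² + 2·[2·21.3·3·0.16 + 21.3·13.5·0.43 + 21.3·8.3·0.15 + 2·3·13.5·0.28 + 2·3·8.3·0.31 + 13.5·8.3·0.23] = 740.83 + 469.005 = 1209.84.
With uncorrelated errors the cross-covariances are all true-score covariance, so they carry over unchanged; only the diagonal terms shrink to ρᵢσᵢ².
True-score variance = [21.3²·0.74 + 2²·3²·0.96 + 13.5²·0.81 + 8.3²·0.67] + 469.005 = 564.069 + 469.005 = 1033.07.
Reliability = 1033.07 / 1209.84 = 0.854.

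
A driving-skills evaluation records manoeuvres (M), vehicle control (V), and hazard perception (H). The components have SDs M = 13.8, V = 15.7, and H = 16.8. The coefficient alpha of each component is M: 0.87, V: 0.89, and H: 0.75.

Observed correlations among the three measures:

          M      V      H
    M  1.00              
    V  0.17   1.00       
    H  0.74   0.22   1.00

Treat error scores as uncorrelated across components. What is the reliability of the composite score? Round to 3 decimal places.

Var(M+V+H) = 13.8² + 15.7² + 16.8² + 2·[13.8·15.7·0.17 + 13.8·16.8·0.74 + 15.7·16.8·0.22] = 719.17 + 532.842 = 1252.01.
With uncorrelated errors the cross-covariances are all true-score covariance, so they carry over unchanged; only the diagonal terms shrink to ρᵢσᵢ².
True-score variance = [13.8²·0.87 + 15.7²·0.89 + 16.8²·0.75] + 532.842 = 596.739 + 532.842 = 1129.58.
Reliability = 1129.58 / 1252.01 = 0.902.

0.902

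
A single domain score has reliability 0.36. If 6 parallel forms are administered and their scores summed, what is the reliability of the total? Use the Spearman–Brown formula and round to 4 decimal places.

0.7714

ρ_k = kρ / (1 + (k−1)ρ) = 6·0.36 / (1 + 5·0.36) = 2.160 / 2.800 = 0.7714.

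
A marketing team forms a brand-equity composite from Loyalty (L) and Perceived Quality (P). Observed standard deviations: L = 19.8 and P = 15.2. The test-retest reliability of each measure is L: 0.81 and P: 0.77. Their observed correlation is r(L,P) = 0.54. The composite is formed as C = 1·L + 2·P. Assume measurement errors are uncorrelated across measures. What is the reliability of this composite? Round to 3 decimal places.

0.854

Var(C) = 19.8² + 2²·15.2² + 2·[2·19.8·15.2·0.54] = 1316.2 + 650.074 = 1966.27.
Under uncorrelated errors the observed covariances equal the true-score covariances, so only the own-variance terms attenuate.
True-score variance = [19.8²·0.81 + 2²·15.2²·0.77] + 650.074 = 1029.16 + 650.074 = 1679.23.
Reliability = 1679.23 / 1966.27 = 0.854.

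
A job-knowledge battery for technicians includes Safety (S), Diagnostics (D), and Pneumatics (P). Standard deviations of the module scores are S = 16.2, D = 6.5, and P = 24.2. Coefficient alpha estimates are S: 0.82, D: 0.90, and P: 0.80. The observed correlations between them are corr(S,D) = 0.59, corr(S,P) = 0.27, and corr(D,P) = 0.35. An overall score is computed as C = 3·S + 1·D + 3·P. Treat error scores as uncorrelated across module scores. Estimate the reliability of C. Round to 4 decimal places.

0.8557

Var(C) = 3²·16.2² + 6.5² + 3²·24.2² + 2·[3·16.2·6.5·0.59 + 9·16.2·24.2·0.27 + 3·6.5·24.2·0.35] = 7674.97 + 2608.41 = 10283.4.
With uncorrelated errors the cross-covariances are all true-score covariance, so they carry over unchanged; only the diagonal terms shrink to ρᵢσᵢ².
True-score variance = [3²·16.2²·0.82 + 6.5²·0.90 + 3²·24.2²·0.80] + 2608.41 = 6191.44 + 2608.41 = 8799.85.
Reliability = 8799.85 / 10283.4 = 0.8557.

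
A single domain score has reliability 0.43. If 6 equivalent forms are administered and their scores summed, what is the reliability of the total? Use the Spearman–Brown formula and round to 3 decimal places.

ρ_k = kρ / (1 + (k−1)ρ) = 6·0.43 / (1 + 5·0.43) = 2.580 / 3.150 = 0.819.

0.819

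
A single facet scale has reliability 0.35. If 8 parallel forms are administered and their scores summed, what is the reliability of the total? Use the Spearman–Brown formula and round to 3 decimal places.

ρ_k = kρ / (1 + (k−1)ρ) = 8·0.35 / (1 + 7·0.35) = 2.800 / 3.450 = 0.812.

0.812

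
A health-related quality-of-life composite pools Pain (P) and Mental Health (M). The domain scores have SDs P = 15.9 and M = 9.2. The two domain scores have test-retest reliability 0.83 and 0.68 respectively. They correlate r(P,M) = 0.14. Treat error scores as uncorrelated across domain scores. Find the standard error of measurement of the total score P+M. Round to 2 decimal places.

Var(total) = 337.45 + 40.9584 = 378.408.
True-score variance = 267.387 + 40.9584 = 308.346, so reliability = 0.8148.
Error variance = 378.408 − 308.346 = 70.0625; SEM = √70.0625 = 8.37.

8.37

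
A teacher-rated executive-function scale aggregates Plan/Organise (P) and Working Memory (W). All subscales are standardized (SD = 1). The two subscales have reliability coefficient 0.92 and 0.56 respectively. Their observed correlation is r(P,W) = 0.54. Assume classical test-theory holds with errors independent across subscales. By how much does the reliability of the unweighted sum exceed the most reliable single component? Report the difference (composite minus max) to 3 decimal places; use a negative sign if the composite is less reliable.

-0.089

Var(sum) = 2 + 1.08 = 3.08; true-score variance = 1.48 + 1.08 = 2.56; composite reliability = 0.8312.
Max component reliability = 0.9200.
Difference = 0.8312 − 0.9200 = -0.089.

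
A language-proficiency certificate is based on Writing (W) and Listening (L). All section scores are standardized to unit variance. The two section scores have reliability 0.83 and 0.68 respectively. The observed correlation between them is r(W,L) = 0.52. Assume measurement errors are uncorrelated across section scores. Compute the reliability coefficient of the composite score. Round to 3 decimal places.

Var(W+L) = 2 + 2·[0.52] = 2 + 1.04 = 3.04.
With uncorrelated errors the cross-covariances are all true-score covariance, so they carry over unchanged; only the diagonal terms shrink to ρᵢσᵢ².
True-score variance = [0.83 + 0.68] + 1.04 = 1.51 + 1.04 = 2.55.
Reliability = 2.55 / 3.04 = 0.839.

0.839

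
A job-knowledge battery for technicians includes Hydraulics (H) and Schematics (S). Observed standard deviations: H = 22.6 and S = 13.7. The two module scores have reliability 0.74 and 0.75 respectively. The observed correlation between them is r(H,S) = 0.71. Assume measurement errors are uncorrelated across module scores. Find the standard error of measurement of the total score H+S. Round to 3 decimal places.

Var(total) = 698.45 + 439.66 = 1138.11.
True-score variance = 518.73 + 439.66 = 958.39, so reliability = 0.8421.
Error variance = 1138.11 − 958.39 = 179.72; SEM = √179.72 = 13.406.

13.406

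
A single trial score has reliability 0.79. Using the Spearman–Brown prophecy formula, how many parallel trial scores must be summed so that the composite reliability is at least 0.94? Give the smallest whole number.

5

k ≥ ρ*(1−ρ₁)/(ρ₁(1−ρ*)) = 0.94·0.21 / (0.79·0.06) = 4.165.
Smallest integer k = 5.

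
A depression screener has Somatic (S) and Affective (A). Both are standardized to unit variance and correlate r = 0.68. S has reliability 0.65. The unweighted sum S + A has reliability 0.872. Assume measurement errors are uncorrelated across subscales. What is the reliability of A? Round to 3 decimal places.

Var(S+A) = 2 + 2·0.68 = 3.360.
True-score variance = ρ_S + ρ_A + 2·0.68, so 0.872 = (0.65 + ρ_A + 1.36) / 3.360.
ρ_A = 0.872·3.360 − 0.65 − 1.36 = 0.920.

0.920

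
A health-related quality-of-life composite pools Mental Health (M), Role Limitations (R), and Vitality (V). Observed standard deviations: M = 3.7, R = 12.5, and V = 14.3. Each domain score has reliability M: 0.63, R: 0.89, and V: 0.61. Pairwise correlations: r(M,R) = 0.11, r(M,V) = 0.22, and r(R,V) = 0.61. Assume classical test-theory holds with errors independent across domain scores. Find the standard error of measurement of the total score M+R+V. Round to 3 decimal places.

10.100

Var(total) = 374.43 + 251.53 = 625.96.
True-score variance = 272.426 + 251.53 = 523.957, so reliability = 0.8370.
Error variance = 625.96 − 523.957 = 102.004; SEM = √102.004 = 10.100.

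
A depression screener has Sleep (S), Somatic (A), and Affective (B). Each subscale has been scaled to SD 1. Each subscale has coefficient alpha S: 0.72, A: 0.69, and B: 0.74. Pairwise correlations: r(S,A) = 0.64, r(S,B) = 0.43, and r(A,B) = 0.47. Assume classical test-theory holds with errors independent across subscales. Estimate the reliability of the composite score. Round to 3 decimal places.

0.860

Var(S+A+B) = 3 + 2·[0.64 + 0.43 + 0.47] = 3 + 3.08 = 6.08.
With uncorrelated errors the cross-covariances are all true-score covariance, so they carry over unchanged; only the diagonal terms shrink to ρᵢσᵢ².
True-score variance = [0.72 + 0.69 + 0.74] + 3.08 = 2.15 + 3.08 = 5.23.
Reliability = 5.23 / 6.08 = 0.860.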